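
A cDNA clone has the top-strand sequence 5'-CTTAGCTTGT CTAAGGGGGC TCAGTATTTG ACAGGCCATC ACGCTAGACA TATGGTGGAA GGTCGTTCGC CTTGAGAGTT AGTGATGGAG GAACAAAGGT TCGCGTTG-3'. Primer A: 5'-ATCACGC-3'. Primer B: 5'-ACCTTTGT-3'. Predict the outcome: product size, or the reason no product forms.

Primer A (ATCACGC) matches the top strand at positions 38–44; it acts as a forward primer.
Primer B's reverse complement is ACAAAGGT, matching the top strand at positions 93–100; it acts as a reverse primer.
The 3' ends face each other across positions 38–100, giving a 63 bp product.

Yes — a 63 bp product.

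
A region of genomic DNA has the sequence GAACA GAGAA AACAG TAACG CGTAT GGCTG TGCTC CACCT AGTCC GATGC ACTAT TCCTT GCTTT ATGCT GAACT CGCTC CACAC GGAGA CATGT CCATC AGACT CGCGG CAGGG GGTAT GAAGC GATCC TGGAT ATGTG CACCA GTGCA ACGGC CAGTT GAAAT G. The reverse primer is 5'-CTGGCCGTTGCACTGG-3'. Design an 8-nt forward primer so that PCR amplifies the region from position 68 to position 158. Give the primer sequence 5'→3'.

The reverse primer's reverse complement CCAGTGCAACGGCCAG matches the template at positions 143–158; the product starts at position 68.
The forward primer is identical to the top strand over positions 68–75: GCTGAACT.

5'-GCTGAACT-3'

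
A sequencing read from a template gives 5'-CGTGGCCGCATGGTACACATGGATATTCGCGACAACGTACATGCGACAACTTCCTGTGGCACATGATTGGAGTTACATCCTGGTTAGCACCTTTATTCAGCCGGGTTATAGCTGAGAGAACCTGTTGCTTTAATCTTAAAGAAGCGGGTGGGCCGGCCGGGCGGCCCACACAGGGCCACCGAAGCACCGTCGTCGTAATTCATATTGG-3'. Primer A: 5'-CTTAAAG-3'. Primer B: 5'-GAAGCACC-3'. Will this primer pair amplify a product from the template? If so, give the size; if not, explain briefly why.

No product — both primers anneal to the same strand and extend in the same direction.

Primer A (CTTAAAG) matches the top strand at positions 135–141 (3' end points downstream).
Primer B (GAAGCACC) also matches the top strand directly, at positions 181–188 — its reverse complement GGTGCTTC is not present.
Both primers anneal to the bottom strand with 3' ends pointing the same way, so neither can prime synthesis back toward the other.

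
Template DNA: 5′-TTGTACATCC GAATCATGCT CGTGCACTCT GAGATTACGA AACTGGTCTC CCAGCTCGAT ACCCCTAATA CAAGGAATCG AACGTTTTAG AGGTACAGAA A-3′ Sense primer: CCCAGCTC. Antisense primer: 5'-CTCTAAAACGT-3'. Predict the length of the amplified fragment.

43 bp

Forward primer CCCAGCTC is found on the top strand at positions 50–57.
Reverse complement of the reverse primer: ACGTTTTAGAG. This occurs on the top strand at positions 82–92.
Product length = (reverse-primer end) − (forward-primer start) + 1 = 92 − 50 + 1 = 43 bp.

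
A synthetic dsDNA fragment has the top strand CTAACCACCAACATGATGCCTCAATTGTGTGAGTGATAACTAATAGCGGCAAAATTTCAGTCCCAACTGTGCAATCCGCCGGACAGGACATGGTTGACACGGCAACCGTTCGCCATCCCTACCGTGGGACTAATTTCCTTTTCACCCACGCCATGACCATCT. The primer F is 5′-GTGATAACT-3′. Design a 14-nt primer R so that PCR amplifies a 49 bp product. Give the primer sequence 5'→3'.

5'-CGGCGGATTGCACA-3'

The forward primer binds at positions 33–41, so a 49 bp product ends at position 33 + 49 − 1 = 81.
The reverse primer anneals to the top strand over positions 68–81, i.e. to TGTGCAATCCGCCG.
Its sequence written 5'→3' is the reverse complement: CGGCGGATTGCACA.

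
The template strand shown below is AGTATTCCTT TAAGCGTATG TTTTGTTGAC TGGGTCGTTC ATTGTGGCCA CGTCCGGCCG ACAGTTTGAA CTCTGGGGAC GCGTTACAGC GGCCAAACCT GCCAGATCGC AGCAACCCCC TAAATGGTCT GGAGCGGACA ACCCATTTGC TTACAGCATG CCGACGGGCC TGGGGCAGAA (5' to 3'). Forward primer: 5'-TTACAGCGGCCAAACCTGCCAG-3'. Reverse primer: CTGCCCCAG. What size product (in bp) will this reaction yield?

Forward primer TTACAGCGGCCAAACCTGCCAG is found on the top strand at positions 84–105.
The reverse primer's reverse complement is CTGGGGCAG, which matches the template at positions 170–178.
Amplicon spans positions 84–178: 95 bp.

95 bp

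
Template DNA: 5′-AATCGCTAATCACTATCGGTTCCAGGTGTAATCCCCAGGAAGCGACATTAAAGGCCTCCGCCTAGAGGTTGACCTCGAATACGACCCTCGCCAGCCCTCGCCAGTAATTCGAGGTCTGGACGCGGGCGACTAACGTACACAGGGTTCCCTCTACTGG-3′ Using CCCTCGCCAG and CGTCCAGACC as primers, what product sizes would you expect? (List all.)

The forward primer CCCTCGCCAG matches the top strand at positions 85–94, 95–104.
The reverse primer's reverse complement is GGTCTGGACG, matching at positions 113–122.
Each forward site pairs with the reverse site to give a product ending at position 122: sizes 38, 28 bp.

38 bp, 28 bp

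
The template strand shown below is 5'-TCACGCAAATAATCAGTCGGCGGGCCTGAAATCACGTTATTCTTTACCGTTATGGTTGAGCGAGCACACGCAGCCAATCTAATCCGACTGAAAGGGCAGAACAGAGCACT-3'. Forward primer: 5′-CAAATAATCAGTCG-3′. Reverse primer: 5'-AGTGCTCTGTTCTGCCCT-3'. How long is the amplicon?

The forward primer matches the template at positions 6–19.
The reverse primer's reverse complement is AGGGCAGAACAGAGCACT, which matches the template at positions 93–110.
The product runs from position 6 to position 110, so its length is 110 − 6 + 1 = 105 bp.

105 bp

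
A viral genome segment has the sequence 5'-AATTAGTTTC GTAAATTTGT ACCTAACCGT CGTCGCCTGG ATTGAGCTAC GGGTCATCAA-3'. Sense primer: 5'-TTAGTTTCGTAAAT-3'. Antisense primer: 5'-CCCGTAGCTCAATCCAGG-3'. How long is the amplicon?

51 bp

Forward primer TTAGTTTCGTAAAT is found on the top strand at positions 3–16.
Taking the reverse complement of CCCGTAGCTCAATCCAGG gives CCTGGATTGAGCTACGGG, found at positions 36–53 on the template; the primer anneals here to the top strand with its 3' end pointing upstream.
The product runs from position 3 to position 53, so its length is 53 − 3 + 1 = 51 bp.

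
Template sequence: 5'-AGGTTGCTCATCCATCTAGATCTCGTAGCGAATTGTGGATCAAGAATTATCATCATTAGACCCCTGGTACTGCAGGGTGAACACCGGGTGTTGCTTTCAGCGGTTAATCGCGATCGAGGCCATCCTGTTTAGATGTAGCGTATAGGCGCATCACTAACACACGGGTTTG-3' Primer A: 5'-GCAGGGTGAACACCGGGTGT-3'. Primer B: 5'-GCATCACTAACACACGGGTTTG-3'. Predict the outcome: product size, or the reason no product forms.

Primer A (GCAGGGTGAACACCGGGTGT) matches the top strand at positions 72–91 (3' end points downstream).
Primer B (GCATCACTAACACACGGGTTTG) also matches the top strand directly, at positions 148–169 — its reverse complement CAAACCCGTGTGTTAGTGATGC is not present.
Both primers anneal to the bottom strand with 3' ends pointing the same way, so neither can prime synthesis back toward the other.

No product — both primers anneal to the same strand and extend in the same direction.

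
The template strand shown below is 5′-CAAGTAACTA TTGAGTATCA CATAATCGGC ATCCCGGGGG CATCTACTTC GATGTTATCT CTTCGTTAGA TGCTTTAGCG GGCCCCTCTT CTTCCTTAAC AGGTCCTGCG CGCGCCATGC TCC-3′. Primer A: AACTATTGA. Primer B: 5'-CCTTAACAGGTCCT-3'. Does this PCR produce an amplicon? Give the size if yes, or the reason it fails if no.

No product — both primers anneal to the same strand and extend in the same direction.

Primer A (AACTATTGA) matches the top strand at positions 6–14 (3' end points downstream).
Primer B (CCTTAACAGGTCCT) also matches the top strand directly, at positions 94–107 — its reverse complement AGGACCTGTTAAGG is not present.
Both primers anneal to the bottom strand with 3' ends pointing the same way, so neither can prime synthesis back toward the other.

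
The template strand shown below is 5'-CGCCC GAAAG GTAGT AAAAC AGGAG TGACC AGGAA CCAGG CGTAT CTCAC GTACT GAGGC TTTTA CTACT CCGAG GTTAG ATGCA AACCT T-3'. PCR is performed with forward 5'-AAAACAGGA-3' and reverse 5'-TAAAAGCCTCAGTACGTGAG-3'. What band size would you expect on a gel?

50 bp

The forward primer matches the template at positions 16–24.
Reverse complement of the reverse primer: CTCACGTACTGAGGCTTTTA. This occurs on the top strand at positions 46–65.
Product length = (reverse-primer end) − (forward-primer start) + 1 = 65 − 16 + 1 = 50 bp.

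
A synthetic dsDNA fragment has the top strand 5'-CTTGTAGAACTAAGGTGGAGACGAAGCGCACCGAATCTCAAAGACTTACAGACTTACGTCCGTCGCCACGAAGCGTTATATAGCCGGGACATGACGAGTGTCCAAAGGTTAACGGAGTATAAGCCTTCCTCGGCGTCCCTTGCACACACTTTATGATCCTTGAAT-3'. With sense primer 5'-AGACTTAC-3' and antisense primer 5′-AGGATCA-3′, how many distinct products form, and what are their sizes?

The forward primer AGACTTAC matches the top strand at positions 42–49, 50–57.
The reverse primer's reverse complement is TGATCCT, matching at positions 154–160.
Each forward site pairs with the reverse site to give a product ending at position 160: sizes 119, 111 bp.

Two products: 119 bp, 111 bp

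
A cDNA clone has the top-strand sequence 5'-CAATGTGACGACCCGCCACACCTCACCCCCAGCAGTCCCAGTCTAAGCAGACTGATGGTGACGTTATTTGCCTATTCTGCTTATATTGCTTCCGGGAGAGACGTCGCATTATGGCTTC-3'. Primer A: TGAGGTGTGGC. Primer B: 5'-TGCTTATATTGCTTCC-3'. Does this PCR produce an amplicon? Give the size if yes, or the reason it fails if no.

No product — the primers' 3' ends point away from each other.

Primer A (TGAGGTGTGGC) has reverse complement GCCACACCTCA, which matches the top strand at positions 15–25; primer A anneals to the top strand there with its 3' end pointing upstream toward position 15.
Primer B (TGCTTATATTGCTTCC) matches the top strand directly at positions 78–93; it anneals to the bottom strand with its 3' end pointing downstream toward position 93.
The 3' ends diverge (primer A extends toward position 1, primer B toward position 118), so the primers never converge on a shared product.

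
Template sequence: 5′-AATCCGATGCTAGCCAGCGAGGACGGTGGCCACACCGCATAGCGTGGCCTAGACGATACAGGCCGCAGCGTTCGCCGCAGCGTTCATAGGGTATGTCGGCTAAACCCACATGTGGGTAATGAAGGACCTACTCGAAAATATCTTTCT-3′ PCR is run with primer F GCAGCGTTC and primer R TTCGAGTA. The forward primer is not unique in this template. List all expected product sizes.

72 bp, 60 bp

The forward primer GCAGCGTTC matches the top strand at positions 65–73, 77–85.
The reverse primer's reverse complement is TACTCGAA, matching at positions 129–136.
Each forward site pairs with the reverse site to give a product ending at position 136: sizes 72, 60 bp.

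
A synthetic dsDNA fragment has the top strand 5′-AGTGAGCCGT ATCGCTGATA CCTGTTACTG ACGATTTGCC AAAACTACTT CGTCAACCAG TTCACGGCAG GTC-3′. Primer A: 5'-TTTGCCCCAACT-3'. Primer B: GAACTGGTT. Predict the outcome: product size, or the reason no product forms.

Primer A (TTTGCCCCAACT) does not match the top strand, and its reverse complement AGTTGGGGCAAA does not match either.
With no annealing site for primer A, no amplification occurs.

No product — primer A has no binding site in the template.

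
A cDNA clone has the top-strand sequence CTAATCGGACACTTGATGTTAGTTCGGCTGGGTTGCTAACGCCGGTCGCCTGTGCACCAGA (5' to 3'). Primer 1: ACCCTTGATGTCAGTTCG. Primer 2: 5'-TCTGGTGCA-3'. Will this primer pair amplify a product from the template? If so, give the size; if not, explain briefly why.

No product — primer 1 has no binding site in the template.

Primer 1 (ACCCTTGATGTCAGTTCG) does not match the top strand, and its reverse complement CGAACTGACATCAAGGGT does not match either.
With no annealing site for primer 1, no amplification occurs.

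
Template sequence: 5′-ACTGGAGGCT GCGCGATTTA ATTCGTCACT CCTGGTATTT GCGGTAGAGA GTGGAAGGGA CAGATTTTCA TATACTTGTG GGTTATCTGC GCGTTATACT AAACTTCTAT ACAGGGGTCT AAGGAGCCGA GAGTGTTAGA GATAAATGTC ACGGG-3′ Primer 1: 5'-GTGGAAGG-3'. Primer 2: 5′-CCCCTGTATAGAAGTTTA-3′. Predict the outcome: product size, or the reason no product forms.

Yes — a 67 bp product.

Primer 1 (GTGGAAGG) matches the top strand at positions 51–58; it acts as a forward primer.
Primer 2's reverse complement is TAAACTTCTATACAGGGG, matching the top strand at positions 100–117; it acts as a reverse primer.
The 3' ends face each other across positions 51–117, giving a 67 bp product.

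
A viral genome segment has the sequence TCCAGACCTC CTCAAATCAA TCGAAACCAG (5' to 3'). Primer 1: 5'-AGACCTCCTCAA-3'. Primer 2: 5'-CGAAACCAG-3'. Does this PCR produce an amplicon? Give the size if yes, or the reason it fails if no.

No product — both primers anneal to the same strand and extend in the same direction.

Primer 1 (AGACCTCCTCAA) matches the top strand at positions 4–15 (3' end points downstream).
Primer 2 (CGAAACCAG) also matches the top strand directly, at positions 22–30 — its reverse complement CTGGTTTCG is not present.
Both primers anneal to the bottom strand with 3' ends pointing the same way, so neither can prime synthesis back toward the other.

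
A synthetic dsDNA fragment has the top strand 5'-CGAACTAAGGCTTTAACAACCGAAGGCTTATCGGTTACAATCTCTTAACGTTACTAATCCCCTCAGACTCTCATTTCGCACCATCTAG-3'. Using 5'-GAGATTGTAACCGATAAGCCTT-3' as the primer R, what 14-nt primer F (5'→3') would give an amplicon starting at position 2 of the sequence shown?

5'-GAACTAAGGCTTTA-3'

The reverse primer's reverse complement AAGGCTTATCGGTTACAATCTC matches the template at positions 23–44; the product starts at position 2.
The forward primer is identical to the top strand over positions 2–15: GAACTAAGGCTTTA.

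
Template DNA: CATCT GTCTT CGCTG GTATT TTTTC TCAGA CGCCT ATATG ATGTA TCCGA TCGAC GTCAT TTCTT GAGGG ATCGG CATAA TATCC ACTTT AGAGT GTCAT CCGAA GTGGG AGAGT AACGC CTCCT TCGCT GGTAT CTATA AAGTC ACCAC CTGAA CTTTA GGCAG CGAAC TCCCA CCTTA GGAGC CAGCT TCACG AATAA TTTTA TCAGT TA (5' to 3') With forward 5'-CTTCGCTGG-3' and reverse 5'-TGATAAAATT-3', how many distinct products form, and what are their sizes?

Two products: 201 bp, 85 bp

The forward primer CTTCGCTGG matches the top strand at positions 8–16, 124–132.
The reverse primer's reverse complement is AATTTTATCA, matching at positions 199–208.
Each forward site pairs with the reverse site to give a product ending at position 208: sizes 201, 85 bp.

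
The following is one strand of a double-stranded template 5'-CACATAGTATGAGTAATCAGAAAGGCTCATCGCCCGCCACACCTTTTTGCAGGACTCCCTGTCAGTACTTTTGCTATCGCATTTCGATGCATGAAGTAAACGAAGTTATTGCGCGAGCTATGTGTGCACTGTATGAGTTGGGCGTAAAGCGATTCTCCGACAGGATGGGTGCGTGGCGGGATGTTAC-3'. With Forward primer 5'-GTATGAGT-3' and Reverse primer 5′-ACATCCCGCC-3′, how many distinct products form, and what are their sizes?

Two products: 178 bp, 54 bp

The forward primer GTATGAGT matches the top strand at positions 7–14, 131–138.
The reverse primer's reverse complement is GGCGGGATGT, matching at positions 175–184.
Each forward site pairs with the reverse site to give a product ending at position 184: sizes 178, 54 bp.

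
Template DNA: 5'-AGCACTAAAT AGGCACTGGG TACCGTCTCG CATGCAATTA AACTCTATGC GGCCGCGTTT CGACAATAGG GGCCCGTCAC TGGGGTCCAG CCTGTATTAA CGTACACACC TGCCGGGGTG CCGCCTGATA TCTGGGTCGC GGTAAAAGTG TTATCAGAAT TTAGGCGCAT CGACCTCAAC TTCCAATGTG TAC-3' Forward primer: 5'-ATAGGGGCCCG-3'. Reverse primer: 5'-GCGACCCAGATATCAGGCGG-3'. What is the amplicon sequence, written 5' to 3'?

Scanning the template, ATAGGGGCCCG occurs at positions 66–76; this primer anneals to the bottom strand there with its 3' end pointing downstream.
The reverse primer's reverse complement is CCGCCTGATATCTGGGTCGC, which matches the template at positions 121–140.
The product is the template from position 66 through 140 (75 bp).

5'-ATAGGGGCCCGTCACTGGGGTCCAGCCTGTATTAACGTACACACCTGCCGGGGTGCCGCCTGATATCTGGGTCGC-3'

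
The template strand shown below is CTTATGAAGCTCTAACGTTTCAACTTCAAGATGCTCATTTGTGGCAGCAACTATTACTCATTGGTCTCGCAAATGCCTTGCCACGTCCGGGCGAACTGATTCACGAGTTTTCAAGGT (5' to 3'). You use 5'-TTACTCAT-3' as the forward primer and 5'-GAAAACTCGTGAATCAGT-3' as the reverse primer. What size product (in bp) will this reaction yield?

59 bp

Scanning the template, TTACTCAT occurs at positions 54–61; this primer anneals to the bottom strand there with its 3' end pointing downstream.
Taking the reverse complement of GAAAACTCGTGAATCAGT gives ACTGATTCACGAGTTTTC, found at positions 95–112 on the template; the primer anneals here to the top strand with its 3' end pointing upstream.
The product runs from position 54 to position 112, so its length is 112 − 54 + 1 = 59 bp.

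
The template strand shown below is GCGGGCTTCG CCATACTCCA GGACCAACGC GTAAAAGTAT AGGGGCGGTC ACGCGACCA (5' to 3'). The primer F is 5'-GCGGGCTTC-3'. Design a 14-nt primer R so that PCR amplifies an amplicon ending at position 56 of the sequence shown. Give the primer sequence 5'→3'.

5'-TCGCGTGACCGCCC-3'

The forward primer binds at positions 1–9; the product's 3' end on the top strand is position 56.
The reverse primer anneals to the top strand over positions 43–56, i.e. to GGGCGGTCACGCGA.
Its sequence written 5'→3' is the reverse complement: TCGCGTGACCGCCC.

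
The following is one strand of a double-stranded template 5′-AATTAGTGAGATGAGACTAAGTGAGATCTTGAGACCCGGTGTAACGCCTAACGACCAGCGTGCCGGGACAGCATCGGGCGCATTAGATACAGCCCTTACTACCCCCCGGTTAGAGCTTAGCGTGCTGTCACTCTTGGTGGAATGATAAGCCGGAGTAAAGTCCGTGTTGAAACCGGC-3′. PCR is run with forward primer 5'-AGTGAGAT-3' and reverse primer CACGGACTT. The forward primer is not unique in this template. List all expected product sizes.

162 bp, 147 bp

The forward primer AGTGAGAT matches the top strand at positions 5–12, 20–27.
The reverse primer's reverse complement is AAGTCCGTG, matching at positions 158–166.
Each forward site pairs with the reverse site to give a product ending at position 166: sizes 162, 147 bp.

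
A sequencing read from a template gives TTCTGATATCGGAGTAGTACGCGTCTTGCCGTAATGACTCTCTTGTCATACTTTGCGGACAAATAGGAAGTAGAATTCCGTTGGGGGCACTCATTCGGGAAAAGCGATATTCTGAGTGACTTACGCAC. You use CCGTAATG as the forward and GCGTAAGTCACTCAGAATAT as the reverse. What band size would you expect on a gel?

Scanning the template, CCGTAATG occurs at positions 29–36; this primer anneals to the bottom strand there with its 3' end pointing downstream.
The reverse primer's reverse complement is ATATTCTGAGTGACTTACGC, which matches the template at positions 107–126.
The product runs from position 29 to position 126, so its length is 126 − 29 + 1 = 98 bp.

98 bp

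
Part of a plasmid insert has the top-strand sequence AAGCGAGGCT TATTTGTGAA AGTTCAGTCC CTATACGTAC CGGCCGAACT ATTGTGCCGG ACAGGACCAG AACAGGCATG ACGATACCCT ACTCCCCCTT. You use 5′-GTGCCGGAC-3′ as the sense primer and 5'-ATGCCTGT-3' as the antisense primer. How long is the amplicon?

26 bp

Scanning the template, GTGCCGGAC occurs at positions 54–62; this primer anneals to the bottom strand there with its 3' end pointing downstream.
Taking the reverse complement of ATGCCTGT gives ACAGGCAT, found at positions 72–79 on the template; the primer anneals here to the top strand with its 3' end pointing upstream.
Amplicon spans positions 54–79: 26 bp.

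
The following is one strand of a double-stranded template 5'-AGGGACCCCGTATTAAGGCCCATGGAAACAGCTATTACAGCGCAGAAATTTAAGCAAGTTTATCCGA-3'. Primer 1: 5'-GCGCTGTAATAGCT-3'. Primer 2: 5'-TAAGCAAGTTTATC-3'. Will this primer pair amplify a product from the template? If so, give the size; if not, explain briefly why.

Primer 1 (GCGCTGTAATAGCT) has reverse complement AGCTATTACAGCGC, which matches the top strand at positions 30–43; primer 1 anneals to the top strand there with its 3' end pointing upstream toward position 30.
Primer 2 (TAAGCAAGTTTATC) matches the top strand directly at positions 51–64; it anneals to the bottom strand with its 3' end pointing downstream toward position 64.
The 3' ends diverge (primer 1 extends toward position 1, primer 2 toward position 67), so the primers never converge on a shared product.

No product — the primers' 3' ends point away from each other.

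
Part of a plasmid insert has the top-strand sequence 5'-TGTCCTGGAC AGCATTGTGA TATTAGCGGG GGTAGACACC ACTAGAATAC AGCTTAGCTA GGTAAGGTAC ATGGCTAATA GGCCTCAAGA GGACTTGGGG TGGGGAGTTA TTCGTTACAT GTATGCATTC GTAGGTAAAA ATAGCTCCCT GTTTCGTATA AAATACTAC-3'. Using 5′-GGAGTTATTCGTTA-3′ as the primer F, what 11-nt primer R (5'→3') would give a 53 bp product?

The forward primer binds at positions 104–117, so a 53 bp product ends at position 104 + 53 − 1 = 156.
The reverse primer anneals to the top strand over positions 146–156, i.e. to TCCCTGTTTCG.
Its sequence written 5'→3' is the reverse complement: CGAAACAGGGA.

5'-CGAAACAGGGA-3'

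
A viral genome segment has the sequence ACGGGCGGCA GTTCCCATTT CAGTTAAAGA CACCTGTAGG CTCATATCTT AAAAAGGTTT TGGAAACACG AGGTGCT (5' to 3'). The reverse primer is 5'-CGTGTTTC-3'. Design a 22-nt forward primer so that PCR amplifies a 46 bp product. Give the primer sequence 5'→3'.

5'-TAAAGACACCTGTAGGCTCATA-3'

The reverse primer's reverse complement GAAACACG matches the template at positions 63–70, so the product ends at position 70.
A 46 bp product then starts at position 70 − 46 + 1 = 25.
The forward primer is identical to the top strand there: TAAAGACACCTGTAGGCTCATA.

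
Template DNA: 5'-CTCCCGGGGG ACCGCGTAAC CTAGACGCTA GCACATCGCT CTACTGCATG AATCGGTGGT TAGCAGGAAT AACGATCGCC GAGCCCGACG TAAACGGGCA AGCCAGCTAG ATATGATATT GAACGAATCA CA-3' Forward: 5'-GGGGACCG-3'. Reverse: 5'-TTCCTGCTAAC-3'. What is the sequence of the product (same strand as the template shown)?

Forward primer GGGGACCG is found on the top strand at positions 7–14.
Reverse complement of the reverse primer: GTTAGCAGGAA. This occurs on the top strand at positions 59–69.
The product is the template from position 7 through 69 (63 bp).

5'-GGGGACCGCGTAACCTAGACGCTAGCACATCGCTCTACTGCATGAATCGGTGGTTAGCAGGAA-3'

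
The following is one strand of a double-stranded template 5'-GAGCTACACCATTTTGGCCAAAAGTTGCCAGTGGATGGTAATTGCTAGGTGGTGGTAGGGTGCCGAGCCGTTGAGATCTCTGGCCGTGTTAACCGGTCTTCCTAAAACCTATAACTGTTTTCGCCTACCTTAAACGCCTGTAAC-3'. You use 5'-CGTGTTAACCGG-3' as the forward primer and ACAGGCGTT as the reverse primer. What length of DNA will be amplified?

Forward primer CGTGTTAACCGG is found on the top strand at positions 85–96.
Taking the reverse complement of ACAGGCGTT gives AACGCCTGT, found at positions 133–141 on the template; the primer anneals here to the top strand with its 3' end pointing upstream.
The product runs from position 85 to position 141, so its length is 141 − 85 + 1 = 57 bp.

57 bp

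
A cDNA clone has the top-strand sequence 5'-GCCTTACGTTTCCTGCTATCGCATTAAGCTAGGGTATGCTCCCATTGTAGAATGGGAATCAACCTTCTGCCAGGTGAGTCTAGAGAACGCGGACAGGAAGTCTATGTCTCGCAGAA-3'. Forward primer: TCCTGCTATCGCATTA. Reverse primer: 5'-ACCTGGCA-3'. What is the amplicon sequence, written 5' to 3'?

Scanning the template, TCCTGCTATCGCATTA occurs at positions 11–26; this primer anneals to the bottom strand there with its 3' end pointing downstream.
Reverse complement of the reverse primer: TGCCAGGT. This occurs on the top strand at positions 68–75.
The product is the template from position 11 through 75 (65 bp).

5'-TCCTGCTATCGCATTAAGCTAGGGTATGCTCCCATTGTAGAATGGGAATCAACCTTCTGCCAGGT-3'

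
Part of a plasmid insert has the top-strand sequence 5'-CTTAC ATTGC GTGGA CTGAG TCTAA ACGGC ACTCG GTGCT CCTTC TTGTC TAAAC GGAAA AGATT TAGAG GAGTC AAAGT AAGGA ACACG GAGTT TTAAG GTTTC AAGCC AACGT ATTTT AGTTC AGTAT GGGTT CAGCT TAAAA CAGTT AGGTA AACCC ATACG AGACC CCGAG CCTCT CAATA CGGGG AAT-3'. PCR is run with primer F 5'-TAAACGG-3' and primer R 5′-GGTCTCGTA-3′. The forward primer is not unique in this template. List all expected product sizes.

The forward primer TAAACGG matches the top strand at positions 23–29, 51–57.
The reverse primer's reverse complement is TACGAGACC, matching at positions 162–170.
Each forward site pairs with the reverse site to give a product ending at position 170: sizes 148, 120 bp.

148 bp, 120 bp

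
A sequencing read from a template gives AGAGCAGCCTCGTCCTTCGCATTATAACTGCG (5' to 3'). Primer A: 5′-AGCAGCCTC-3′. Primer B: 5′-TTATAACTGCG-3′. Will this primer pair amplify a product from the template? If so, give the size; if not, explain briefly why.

Primer A (AGCAGCCTC) matches the top strand at positions 3–11 (3' end points downstream).
Primer B (TTATAACTGCG) also matches the top strand directly, at positions 22–32 — its reverse complement CGCAGTTATAA is not present.
Both primers anneal to the bottom strand with 3' ends pointing the same way, so neither can prime synthesis back toward the other.

No product — both primers anneal to the same strand and extend in the same direction.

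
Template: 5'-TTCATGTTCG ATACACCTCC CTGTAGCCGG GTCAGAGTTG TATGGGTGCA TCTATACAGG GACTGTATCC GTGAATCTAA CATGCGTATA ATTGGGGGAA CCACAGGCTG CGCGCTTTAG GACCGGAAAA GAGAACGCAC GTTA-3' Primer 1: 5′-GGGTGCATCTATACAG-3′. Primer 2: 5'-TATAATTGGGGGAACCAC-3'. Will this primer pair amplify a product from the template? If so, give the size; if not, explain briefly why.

Primer 1 (GGGTGCATCTATACAG) matches the top strand at positions 44–59 (3' end points downstream).
Primer 2 (TATAATTGGGGGAACCAC) also matches the top strand directly, at positions 87–104 — its reverse complement GTGGTTCCCCCAATTATA is not present.
Both primers anneal to the bottom strand with 3' ends pointing the same way, so neither can prime synthesis back toward the other.

No product — both primers anneal to the same strand and extend in the same direction.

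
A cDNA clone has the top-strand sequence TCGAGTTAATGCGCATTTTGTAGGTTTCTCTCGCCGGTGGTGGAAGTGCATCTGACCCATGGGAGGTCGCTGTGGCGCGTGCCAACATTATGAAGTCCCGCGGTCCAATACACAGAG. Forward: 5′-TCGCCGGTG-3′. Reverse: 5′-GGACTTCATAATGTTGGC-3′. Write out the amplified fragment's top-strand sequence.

5'-TCGCCGGTGGTGGAAGTGCATCTGACCCATGGGAGGTCGCTGTGGCGCGTGCCAACATTATGAAGTCC-3'

Scanning the template, TCGCCGGTG occurs at positions 31–39; this primer anneals to the bottom strand there with its 3' end pointing downstream.
Taking the reverse complement of GGACTTCATAATGTTGGC gives GCCAACATTATGAAGTCC, found at positions 81–98 on the template; the primer anneals here to the top strand with its 3' end pointing upstream.
The product is the template from position 31 through 98 (68 bp).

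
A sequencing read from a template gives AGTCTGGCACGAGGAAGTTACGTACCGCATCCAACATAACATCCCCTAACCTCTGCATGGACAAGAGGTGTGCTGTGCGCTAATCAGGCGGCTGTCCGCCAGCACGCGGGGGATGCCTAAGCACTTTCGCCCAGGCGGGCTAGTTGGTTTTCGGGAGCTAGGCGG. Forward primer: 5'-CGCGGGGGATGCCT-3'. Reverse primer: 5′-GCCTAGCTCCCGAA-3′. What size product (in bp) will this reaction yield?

Forward primer CGCGGGGGATGCCT is found on the top strand at positions 105–118.
Reverse complement of the reverse primer: TTCGGGAGCTAGGC. This occurs on the top strand at positions 150–163.
The product runs from position 105 to position 163, so its length is 163 − 105 + 1 = 59 bp.

59 bp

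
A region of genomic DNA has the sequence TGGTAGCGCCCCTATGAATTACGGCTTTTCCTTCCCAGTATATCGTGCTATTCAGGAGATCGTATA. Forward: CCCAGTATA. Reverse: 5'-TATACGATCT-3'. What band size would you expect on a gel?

The forward primer matches the template at positions 34–42.
The reverse primer's reverse complement is AGATCGTATA, which matches the template at positions 57–66.
The product runs from position 34 to position 66, so its length is 66 − 34 + 1 = 33 bp.

33 bp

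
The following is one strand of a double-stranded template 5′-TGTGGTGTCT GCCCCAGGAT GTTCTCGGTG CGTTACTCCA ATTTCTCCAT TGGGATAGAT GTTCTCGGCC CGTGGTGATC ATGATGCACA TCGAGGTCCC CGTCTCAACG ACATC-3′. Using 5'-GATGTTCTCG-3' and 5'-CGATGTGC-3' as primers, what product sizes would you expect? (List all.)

The forward primer GATGTTCTCG matches the top strand at positions 18–27, 58–67.
The reverse primer's reverse complement is GCACATCG, matching at positions 86–93.
Each forward site pairs with the reverse site to give a product ending at position 93: sizes 76, 36 bp.

76 bp, 36 bp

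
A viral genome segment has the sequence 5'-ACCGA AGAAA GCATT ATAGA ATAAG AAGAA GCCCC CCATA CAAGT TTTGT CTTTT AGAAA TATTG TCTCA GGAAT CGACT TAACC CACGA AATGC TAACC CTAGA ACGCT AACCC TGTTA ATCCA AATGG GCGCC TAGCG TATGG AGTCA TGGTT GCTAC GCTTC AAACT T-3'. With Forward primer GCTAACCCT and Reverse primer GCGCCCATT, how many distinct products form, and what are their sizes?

Two products: 41 bp, 27 bp

The forward primer GCTAACCCT matches the top strand at positions 94–102, 108–116.
The reverse primer's reverse complement is AATGGGCGC, matching at positions 126–134.
Each forward site pairs with the reverse site to give a product ending at position 134: sizes 41, 27 bp.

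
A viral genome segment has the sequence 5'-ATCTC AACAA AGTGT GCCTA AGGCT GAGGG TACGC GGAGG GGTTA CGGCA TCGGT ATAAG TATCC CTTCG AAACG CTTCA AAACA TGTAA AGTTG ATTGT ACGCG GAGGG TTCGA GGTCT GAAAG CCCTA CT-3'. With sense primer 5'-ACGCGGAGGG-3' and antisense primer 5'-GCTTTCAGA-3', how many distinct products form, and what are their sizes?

The forward primer ACGCGGAGGG matches the top strand at positions 32–41, 101–110.
The reverse primer's reverse complement is TCTGAAAGC, matching at positions 118–126.
Each forward site pairs with the reverse site to give a product ending at position 126: sizes 95, 26 bp.

Two products: 95 bp, 26 bp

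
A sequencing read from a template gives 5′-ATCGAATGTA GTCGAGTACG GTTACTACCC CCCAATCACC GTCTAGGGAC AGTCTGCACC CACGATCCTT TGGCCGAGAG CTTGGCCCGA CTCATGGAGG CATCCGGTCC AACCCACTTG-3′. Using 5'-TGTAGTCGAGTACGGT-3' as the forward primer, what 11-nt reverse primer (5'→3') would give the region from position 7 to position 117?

5'-GTGGGTTGGAC-3'

The product's 3' end on the top strand is position 117.
The reverse primer anneals to the top strand over positions 107–117, i.e. to GTCCAACCCAC.
Its sequence written 5'→3' is the reverse complement: GTGGGTTGGAC.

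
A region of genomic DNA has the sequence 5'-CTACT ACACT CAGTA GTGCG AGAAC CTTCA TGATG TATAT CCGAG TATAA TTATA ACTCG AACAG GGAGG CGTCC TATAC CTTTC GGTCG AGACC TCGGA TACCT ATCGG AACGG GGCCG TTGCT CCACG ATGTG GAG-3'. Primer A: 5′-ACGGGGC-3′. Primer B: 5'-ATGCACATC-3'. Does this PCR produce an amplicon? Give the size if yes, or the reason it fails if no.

Primer B (ATGCACATC) does not match the top strand, and its reverse complement GATGTGCAT does not match either.
With no annealing site for primer B, no amplification occurs.

No product — primer B has no binding site in the template.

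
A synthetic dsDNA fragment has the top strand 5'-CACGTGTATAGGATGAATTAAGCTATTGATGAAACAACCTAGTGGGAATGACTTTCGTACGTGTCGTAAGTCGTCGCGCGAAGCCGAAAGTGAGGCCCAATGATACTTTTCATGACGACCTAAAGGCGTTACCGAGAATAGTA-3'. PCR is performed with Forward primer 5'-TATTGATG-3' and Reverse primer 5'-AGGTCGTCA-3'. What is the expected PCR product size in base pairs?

Scanning the template, TATTGATG occurs at positions 24–31; this primer anneals to the bottom strand there with its 3' end pointing downstream.
The reverse primer's reverse complement is TGACGACCT, which matches the template at positions 113–121.
The product runs from position 24 to position 121, so its length is 121 − 24 + 1 = 98 bp.

98 bp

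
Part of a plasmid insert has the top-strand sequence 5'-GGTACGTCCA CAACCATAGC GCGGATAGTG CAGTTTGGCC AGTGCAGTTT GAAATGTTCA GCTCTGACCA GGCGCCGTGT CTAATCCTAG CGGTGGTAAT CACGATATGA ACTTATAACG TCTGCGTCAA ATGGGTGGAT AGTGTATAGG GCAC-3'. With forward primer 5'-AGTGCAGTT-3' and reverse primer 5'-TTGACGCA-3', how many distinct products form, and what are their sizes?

The forward primer AGTGCAGTT matches the top strand at positions 27–35, 41–49.
The reverse primer's reverse complement is TGCGTCAA, matching at positions 123–130.
Each forward site pairs with the reverse site to give a product ending at position 130: sizes 104, 90 bp.

Two products: 104 bp, 90 bp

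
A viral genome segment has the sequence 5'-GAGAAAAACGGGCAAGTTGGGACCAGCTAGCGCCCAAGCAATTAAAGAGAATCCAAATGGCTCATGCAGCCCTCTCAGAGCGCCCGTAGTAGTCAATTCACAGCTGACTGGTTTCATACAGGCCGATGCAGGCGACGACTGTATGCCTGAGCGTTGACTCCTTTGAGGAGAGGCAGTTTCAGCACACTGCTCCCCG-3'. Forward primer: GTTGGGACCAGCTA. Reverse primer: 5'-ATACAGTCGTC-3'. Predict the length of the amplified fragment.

Scanning the template, GTTGGGACCAGCTA occurs at positions 16–29; this primer anneals to the bottom strand there with its 3' end pointing downstream.
The reverse primer's reverse complement is GACGACTGTAT, which matches the template at positions 134–144.
Product length = (reverse-primer end) − (forward-primer start) + 1 = 144 − 16 + 1 = 129 bp.

129 bp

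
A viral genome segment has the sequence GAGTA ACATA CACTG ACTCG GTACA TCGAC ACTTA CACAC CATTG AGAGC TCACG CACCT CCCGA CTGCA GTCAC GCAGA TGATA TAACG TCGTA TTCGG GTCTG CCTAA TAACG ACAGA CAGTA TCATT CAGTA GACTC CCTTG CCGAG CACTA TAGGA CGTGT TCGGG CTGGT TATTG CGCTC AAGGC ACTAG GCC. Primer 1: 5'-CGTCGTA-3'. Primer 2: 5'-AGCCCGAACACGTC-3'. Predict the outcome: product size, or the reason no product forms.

Yes — an 84 bp product.

Primer 1 (CGTCGTA) matches the top strand at positions 89–95; it acts as a forward primer.
Primer 2's reverse complement is GACGTGTTCGGGCT, matching the top strand at positions 159–172; it acts as a reverse primer.
The 3' ends face each other across positions 89–172, giving an 84 bp product.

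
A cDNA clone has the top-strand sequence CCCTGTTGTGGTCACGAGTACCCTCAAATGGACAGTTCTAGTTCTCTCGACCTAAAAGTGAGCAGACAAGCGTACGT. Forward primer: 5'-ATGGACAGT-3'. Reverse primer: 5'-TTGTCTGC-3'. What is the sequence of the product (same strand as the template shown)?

5'-ATGGACAGTTCTAGTTCTCTCGACCTAAAAGTGAGCAGACAA-3'

Scanning the template, ATGGACAGT occurs at positions 28–36; this primer anneals to the bottom strand there with its 3' end pointing downstream.
The reverse primer's reverse complement is GCAGACAA, which matches the template at positions 62–69.
The product is the template from position 28 through 69 (42 bp).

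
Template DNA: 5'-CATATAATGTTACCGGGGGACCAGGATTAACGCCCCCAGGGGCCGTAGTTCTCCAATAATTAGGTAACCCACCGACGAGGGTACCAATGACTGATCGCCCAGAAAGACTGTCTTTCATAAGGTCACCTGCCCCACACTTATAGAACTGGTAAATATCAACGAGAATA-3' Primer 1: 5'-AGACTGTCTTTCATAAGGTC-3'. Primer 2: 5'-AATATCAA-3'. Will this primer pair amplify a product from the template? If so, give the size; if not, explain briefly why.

Primer 1 (AGACTGTCTTTCATAAGGTC) matches the top strand at positions 105–124 (3' end points downstream).
Primer 2 (AATATCAA) also matches the top strand directly, at positions 152–159 — its reverse complement TTGATATT is not present.
Both primers anneal to the bottom strand with 3' ends pointing the same way, so neither can prime synthesis back toward the other.

No product — both primers anneal to the same strand and extend in the same direction.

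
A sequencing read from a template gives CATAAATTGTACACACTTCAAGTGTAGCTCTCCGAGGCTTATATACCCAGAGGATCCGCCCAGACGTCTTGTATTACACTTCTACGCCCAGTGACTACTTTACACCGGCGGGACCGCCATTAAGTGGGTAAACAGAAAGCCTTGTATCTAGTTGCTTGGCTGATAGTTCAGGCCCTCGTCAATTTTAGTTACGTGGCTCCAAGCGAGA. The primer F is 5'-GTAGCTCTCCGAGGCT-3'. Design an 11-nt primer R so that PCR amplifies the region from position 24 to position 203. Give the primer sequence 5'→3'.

The product's 3' end on the top strand is position 203.
The reverse primer anneals to the top strand over positions 193–203, i.e. to GTGGCTCCAAG.
Its sequence written 5'→3' is the reverse complement: CTTGGAGCCAC.

5'-CTTGGAGCCAC-3'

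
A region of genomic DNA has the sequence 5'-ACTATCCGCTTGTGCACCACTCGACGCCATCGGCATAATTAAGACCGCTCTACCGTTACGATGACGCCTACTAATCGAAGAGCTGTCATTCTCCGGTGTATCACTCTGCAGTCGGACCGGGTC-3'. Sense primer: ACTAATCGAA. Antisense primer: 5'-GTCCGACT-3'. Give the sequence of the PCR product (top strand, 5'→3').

Forward primer ACTAATCGAA is found on the top strand at positions 70–79.
Reverse complement of the reverse primer: AGTCGGAC. This occurs on the top strand at positions 110–117.
The product is the template from position 70 through 117 (48 bp).

5'-ACTAATCGAAGAGCTGTCATTCTCCGGTGTATCACTCTGCAGTCGGAC-3'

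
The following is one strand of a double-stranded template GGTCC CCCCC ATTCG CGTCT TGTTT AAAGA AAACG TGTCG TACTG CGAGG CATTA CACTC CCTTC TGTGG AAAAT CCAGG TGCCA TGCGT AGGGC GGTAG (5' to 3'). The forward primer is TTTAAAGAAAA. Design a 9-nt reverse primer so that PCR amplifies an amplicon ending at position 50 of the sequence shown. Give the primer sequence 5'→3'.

5'-CCTCGCAGT-3'

The forward primer binds at positions 23–33; the product's 3' end on the top strand is position 50.
The reverse primer anneals to the top strand over positions 42–50, i.e. to ACTGCGAGG.
Its sequence written 5'→3' is the reverse complement: CCTCGCAGT.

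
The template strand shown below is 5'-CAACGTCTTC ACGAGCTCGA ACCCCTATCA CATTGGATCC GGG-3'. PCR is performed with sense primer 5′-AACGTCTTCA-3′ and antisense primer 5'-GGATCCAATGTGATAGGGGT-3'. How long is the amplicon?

39 bp

Scanning the template, AACGTCTTCA occurs at positions 2–11; this primer anneals to the bottom strand there with its 3' end pointing downstream.
The reverse primer's reverse complement is ACCCCTATCACATTGGATCC, which matches the template at positions 21–40.
The product runs from position 2 to position 40, so its length is 40 − 2 + 1 = 39 bp.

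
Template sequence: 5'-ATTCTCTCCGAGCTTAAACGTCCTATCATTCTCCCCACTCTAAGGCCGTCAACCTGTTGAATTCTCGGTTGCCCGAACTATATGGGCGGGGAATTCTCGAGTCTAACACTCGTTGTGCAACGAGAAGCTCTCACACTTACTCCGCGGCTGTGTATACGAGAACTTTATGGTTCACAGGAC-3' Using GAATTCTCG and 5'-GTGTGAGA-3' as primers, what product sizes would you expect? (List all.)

The forward primer GAATTCTCG matches the top strand at positions 59–67, 91–99.
The reverse primer's reverse complement is TCTCACAC, matching at positions 129–136.
Each forward site pairs with the reverse site to give a product ending at position 136: sizes 78, 46 bp.

78 bp, 46 bp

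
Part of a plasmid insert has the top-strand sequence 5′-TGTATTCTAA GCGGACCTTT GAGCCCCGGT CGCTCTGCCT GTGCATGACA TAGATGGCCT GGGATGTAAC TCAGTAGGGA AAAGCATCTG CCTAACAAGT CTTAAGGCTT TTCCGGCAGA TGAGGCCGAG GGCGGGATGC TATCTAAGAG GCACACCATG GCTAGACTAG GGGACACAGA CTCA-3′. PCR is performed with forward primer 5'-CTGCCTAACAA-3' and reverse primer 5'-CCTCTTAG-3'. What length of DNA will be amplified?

64 bp

Forward primer CTGCCTAACAA is found on the top strand at positions 88–98.
Taking the reverse complement of CCTCTTAG gives CTAAGAGG, found at positions 144–151 on the template; the primer anneals here to the top strand with its 3' end pointing upstream.
Product length = (reverse-primer end) − (forward-primer start) + 1 = 151 − 88 + 1 = 64 bp.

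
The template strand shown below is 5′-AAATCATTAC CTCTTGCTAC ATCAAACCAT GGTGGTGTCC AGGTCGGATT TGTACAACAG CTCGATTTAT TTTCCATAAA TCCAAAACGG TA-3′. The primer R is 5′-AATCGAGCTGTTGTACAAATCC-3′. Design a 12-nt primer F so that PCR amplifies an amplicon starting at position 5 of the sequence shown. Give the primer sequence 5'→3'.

5'-CATTACCTCTTG-3'

The reverse primer's reverse complement GGATTTGTACAACAGCTCGATT matches the template at positions 46–67; the product starts at position 5.
The forward primer is identical to the top strand over positions 5–16: CATTACCTCTTG.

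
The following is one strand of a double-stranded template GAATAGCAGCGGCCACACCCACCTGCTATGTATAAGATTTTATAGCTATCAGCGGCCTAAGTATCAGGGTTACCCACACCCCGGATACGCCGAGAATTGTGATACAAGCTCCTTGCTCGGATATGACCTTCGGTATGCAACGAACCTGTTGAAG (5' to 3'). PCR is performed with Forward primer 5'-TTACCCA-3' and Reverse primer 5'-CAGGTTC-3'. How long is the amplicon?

Forward primer TTACCCA is found on the top strand at positions 70–76.
Taking the reverse complement of CAGGTTC gives GAACCTG, found at positions 142–148 on the template; the primer anneals here to the top strand with its 3' end pointing upstream.
Product length = (reverse-primer end) − (forward-primer start) + 1 = 148 − 70 + 1 = 79 bp.

79 bp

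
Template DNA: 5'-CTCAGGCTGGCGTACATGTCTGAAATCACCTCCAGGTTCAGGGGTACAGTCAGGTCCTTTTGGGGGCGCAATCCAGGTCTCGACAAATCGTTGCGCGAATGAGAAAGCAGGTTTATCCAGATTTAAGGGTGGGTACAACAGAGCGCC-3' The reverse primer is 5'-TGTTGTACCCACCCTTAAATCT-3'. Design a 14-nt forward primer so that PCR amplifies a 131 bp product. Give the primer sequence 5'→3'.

5'-GCGTACATGTCTGA-3'

The reverse primer's reverse complement AGATTTAAGGGTGGGTACAACA matches the template at positions 119–140, so the product ends at position 140.
A 131 bp product then starts at position 140 − 131 + 1 = 10.
The forward primer is identical to the top strand there: GCGTACATGTCTGA.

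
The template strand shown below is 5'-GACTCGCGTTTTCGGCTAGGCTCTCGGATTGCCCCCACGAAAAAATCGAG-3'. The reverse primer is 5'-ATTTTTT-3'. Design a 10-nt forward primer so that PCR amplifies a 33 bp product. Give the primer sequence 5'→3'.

The reverse primer's reverse complement AAAAAAT matches the template at positions 40–46, so the product ends at position 46.
A 33 bp product then starts at position 46 − 33 + 1 = 14.
The forward primer is identical to the top strand there: GGCTAGGCTC.

5'-GGCTAGGCTC-3'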